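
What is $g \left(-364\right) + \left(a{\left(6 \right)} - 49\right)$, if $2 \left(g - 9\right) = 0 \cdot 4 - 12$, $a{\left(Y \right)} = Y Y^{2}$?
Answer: $-925$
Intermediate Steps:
$a{\left(Y \right)} = Y^{3}$
$g = 3$ ($g = 9 + \frac{0 \cdot 4 - 12}{2} = 9 + \frac{0 - 12}{2} = 9 + \frac{1}{2} \left(-12\right) = 9 - 6 = 3$)
$g \left(-364\right) + \left(a{\left(6 \right)} - 49\right) = 3 \left(-364\right) - \left(49 - 6^{3}\right) = -1092 + \left(216 - 49\right) = -1092 + 167 = -925$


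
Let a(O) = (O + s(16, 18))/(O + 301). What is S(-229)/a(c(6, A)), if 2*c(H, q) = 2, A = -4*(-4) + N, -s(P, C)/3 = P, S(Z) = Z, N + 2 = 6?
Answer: 69158/47 ≈ 1471.4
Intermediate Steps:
N = 4 (N = -2 + 6 = 4)
s(P, C) = -3*P
A = 20 (A = -4*(-4) + 4 = 16 + 4 = 20)
c(H, q) = 1 (c(H, q) = (1/2)*2 = 1)
a(O) = (-48 + O)/(301 + O) (a(O) = (O - 3*16)/(O + 301) = (O - 48)/(301 + O) = (-48 + O)/(301 + O))
S(-229)/a(c(6, A)) = -229*(301 + 1)/(-48 + 1) = -229/(-47/302) = -229*(-302/47) = 69158/47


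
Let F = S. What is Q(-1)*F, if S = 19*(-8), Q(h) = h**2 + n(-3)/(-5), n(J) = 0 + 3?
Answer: -304/5 ≈ -60.800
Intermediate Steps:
n(J) = 3
Q(h) = -3/5 + h**2 (Q(h) = h**2 + 3/(-5) = h**2 + 3*(-1/5) = h**2 - 3/5 = -3/5 + h**2)
S = -152
F = -152
Q(-1)*F = (-3/5 + (-1)**2)*(-152) = (-3/5 + 1)*(-152) = (2/5)*(-152) = -304/5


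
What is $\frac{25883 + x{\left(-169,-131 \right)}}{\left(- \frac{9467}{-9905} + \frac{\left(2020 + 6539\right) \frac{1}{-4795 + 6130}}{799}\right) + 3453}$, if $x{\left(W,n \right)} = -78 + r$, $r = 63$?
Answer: $\frac{3644048208388}{486562958549} \approx 7.4894$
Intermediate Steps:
$x{\left(W,n \right)} = -15$ ($x{\left(W,n \right)} = -78 + 63 = -15$)
$\frac{25883 + x{\left(-169,-131 \right)}}{\left(- \frac{9467}{-9905} + \frac{\left(2020 + 6539\right) \frac{1}{-4795 + 6130}}{799}\right) + 3453} = \frac{25883 - 15}{\left(- \frac{9467}{-9905} + \frac{\left(2020 + 6539\right) \frac{1}{-4795 + 6130}}{799}\right) + 3453} = \frac{25868}{\left(\left(-9467\right) \left(- \frac{1}{9905}\right) + \frac{8559}{1335} \cdot \frac{1}{799}\right) + 3453} = \frac{25868}{\left(\frac{9467}{9905} + 8559 \cdot \frac{1}{1335} \cdot \frac{1}{799}\right) + 3453} = \frac{25868}{\left(\frac{9467}{9905} + \frac{2853}{445} \cdot \frac{1}{799}\right) + 3453} = \frac{25868}{\left(\frac{9467}{9905} + \frac{2853}{355555}\right) + 3453} = \frac{25868}{\frac{135771926}{140870891} + 3453} = \frac{25868}{\frac{486562958549}{140870891}} = 25868 \cdot \frac{140870891}{486562958549} = \frac{3644048208388}{486562958549}$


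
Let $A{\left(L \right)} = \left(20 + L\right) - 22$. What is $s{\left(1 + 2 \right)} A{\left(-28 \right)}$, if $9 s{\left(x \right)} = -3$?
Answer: $10$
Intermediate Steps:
$s{\left(x \right)} = - \frac{1}{3}$ ($s{\left(x \right)} = \frac{1}{9} \left(-3\right) = - \frac{1}{3}$)
$A{\left(L \right)} = -2 + L$
$s{\left(1 + 2 \right)} A{\left(-28 \right)} = - \frac{-2 - 28}{3} = \left(- \frac{1}{3}\right) \left(-30\right) = 10$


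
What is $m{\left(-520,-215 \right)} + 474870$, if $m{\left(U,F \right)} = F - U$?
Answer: $475175$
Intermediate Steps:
$m{\left(-520,-215 \right)} + 474870 = \left(-215 - -520\right) + 474870 = \left(-215 + 520\right) + 474870 = 305 + 474870 = 475175$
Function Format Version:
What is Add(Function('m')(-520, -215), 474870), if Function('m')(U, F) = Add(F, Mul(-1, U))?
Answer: 475175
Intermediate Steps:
Add(Function('m')(-520, -215), 474870) = Add(Add(-215, Mul(-1, -520)), 474870) = Add(Add(-215, 520), 474870) = Add(305, 474870) = 475175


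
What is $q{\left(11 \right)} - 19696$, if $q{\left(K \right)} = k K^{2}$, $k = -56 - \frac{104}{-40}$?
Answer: $- \frac{130787}{5} \approx -26157.0$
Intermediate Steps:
$k = - \frac{267}{5}$ ($k = -56 - - \frac{13}{5} = -56 + \frac{13}{5} = - \frac{267}{5} \approx -53.4$)
$q{\left(K \right)} = - \frac{267 K^{2}}{5}$
$q{\left(11 \right)} - 19696 = - \frac{267 \cdot 11^{2}}{5} - 19696 = \left(- \frac{267}{5}\right) 121 - 19696 = - \frac{32307}{5} - 19696 = - \frac{130787}{5}$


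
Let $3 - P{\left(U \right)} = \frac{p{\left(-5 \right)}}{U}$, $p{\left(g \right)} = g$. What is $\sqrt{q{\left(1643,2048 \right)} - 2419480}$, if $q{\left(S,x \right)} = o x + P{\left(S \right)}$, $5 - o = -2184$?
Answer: $\frac{\sqrt{5570569467370}}{1643} \approx 1436.5$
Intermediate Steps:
$o = 2189$ ($o = 5 - -2184 = 5 + 2184 = 2189$)
$P{\left(U \right)} = 3 + \frac{5}{U}$ ($P{\left(U \right)} = 3 - - \frac{5}{U} = 3 + \frac{5}{U}$)
$q{\left(S,x \right)} = 3 + \frac{5}{S} + 2189 x$ ($q{\left(S,x \right)} = 2189 x + \left(3 + \frac{5}{S}\right) = 3 + \frac{5}{S} + 2189 x$)
$\sqrt{q{\left(1643,2048 \right)} - 2419480} = \sqrt{\left(3 + \frac{5}{1643} + 2189 \cdot 2048\right) - 2419480} = \sqrt{\left(3 + 5 \cdot \frac{1}{1643} + 4483072\right) - 2419480} = \sqrt{\left(3 + \frac{5}{1643} + 4483072\right) - 2419480} = \sqrt{\frac{7365692230}{1643} - 2419480} = \sqrt{\frac{3390486590}{1643}} = \frac{\sqrt{5570569467370}}{1643}$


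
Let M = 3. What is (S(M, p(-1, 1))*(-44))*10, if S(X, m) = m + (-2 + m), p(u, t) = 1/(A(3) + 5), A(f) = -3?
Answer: 440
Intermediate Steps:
p(u, t) = 1/2 (p(u, t) = 1/(-3 + 5) = 1/2)
S(X, m) = -2 + 2*m
(S(M, p(-1, 1))*(-44))*10 = ((-2 + 2*(1/2))*(-44))*10 = ((-2 + 1)*(-44))*10 = -1*(-44)*10 = 44*10 = 440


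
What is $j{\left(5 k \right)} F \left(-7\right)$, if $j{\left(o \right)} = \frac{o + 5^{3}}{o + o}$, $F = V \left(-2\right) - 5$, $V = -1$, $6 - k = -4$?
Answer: $\frac{147}{4} \approx 36.75$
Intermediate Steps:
$k = 10$ ($k = 6 - -4 = 6 + 4 = 10$)
$F = -3$ ($F = \left(-1\right) \left(-2\right) - 5 = 2 - 5 = -3$)
$j{\left(o \right)} = \frac{125 + o}{2 o}$ ($j{\left(o \right)} = \frac{o + 125}{2 o} = \left(125 + o\right) \frac{1}{2 o} = \frac{125 + o}{2 o}$)
$j{\left(5 k \right)} F \left(-7\right) = \frac{125 + 5 \cdot 10}{2 \cdot 5 \cdot 10} \left(-3\right) \left(-7\right) = \frac{125 + 50}{2 \cdot 50} \left(-3\right) \left(-7\right) = \frac{1}{2} \cdot \frac{1}{50} \cdot 175 \left(-3\right) \left(-7\right) = \frac{7}{4} \left(-3\right) \left(-7\right) = \left(- \frac{21}{4}\right) \left(-7\right) = \frac{147}{4}$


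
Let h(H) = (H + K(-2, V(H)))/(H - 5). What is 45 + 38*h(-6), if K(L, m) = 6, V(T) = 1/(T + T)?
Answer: 45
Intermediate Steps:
V(T) = 1/(2*T)
h(H) = (6 + H)/(-5 + H) (h(H) = (H + 6)/(H - 5) = (6 + H)/(-5 + H))
45 + 38*h(-6) = 45 + 38*((6 - 6)/(-5 - 6)) = 45 + 38*(0/(-11)) = 45 + 38*(-1/11*0) = 45 + 38*0 = 45 + 0 = 45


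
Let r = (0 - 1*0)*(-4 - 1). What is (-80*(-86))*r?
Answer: 0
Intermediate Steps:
r = 0 (r = (0 + 0)*(-5) = 0*(-5) = 0)
(-80*(-86))*r = -80*(-86)*0 = 6880*0 = 0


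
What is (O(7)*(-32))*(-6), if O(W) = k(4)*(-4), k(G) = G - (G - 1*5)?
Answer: -3840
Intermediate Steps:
k(G) = 5 (k(G) = G - (G - 5) = G - (-5 + G) = G + (5 - G) = 5)
O(W) = -20 (O(W) = 5*(-4) = -20)
(O(7)*(-32))*(-6) = -20*(-32)*(-6) = 640*(-6) = -3840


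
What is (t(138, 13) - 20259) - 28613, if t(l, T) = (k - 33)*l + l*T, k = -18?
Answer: -54116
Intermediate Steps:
t(l, T) = -51*l + T*l (t(l, T) = (-18 - 33)*l + l*T = -51*l + T*l)
(t(138, 13) - 20259) - 28613 = (138*(-51 + 13) - 20259) - 28613 = (138*(-38) - 20259) - 28613 = (-5244 - 20259) - 28613 = -25503 - 28613 = -54116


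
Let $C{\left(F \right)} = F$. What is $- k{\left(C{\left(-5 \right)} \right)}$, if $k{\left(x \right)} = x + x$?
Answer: $10$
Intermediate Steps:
$k{\left(x \right)} = 2 x$
$- k{\left(C{\left(-5 \right)} \right)} = - 2 \left(-5\right) = \left(-1\right) \left(-10\right) = 10$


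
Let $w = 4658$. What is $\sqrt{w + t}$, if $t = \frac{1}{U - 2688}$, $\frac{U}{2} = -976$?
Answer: $\frac{\sqrt{6267804510}}{1160} \approx 68.25$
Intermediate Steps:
$U = -1952$ ($U = 2 \left(-976\right) = -1952$)
$t = - \frac{1}{4640}$ ($t = \frac{1}{-1952 - 2688} = \frac{1}{-4640} = - \frac{1}{4640} \approx -0.00021552$)
$\sqrt{w + t} = \sqrt{4658 - \frac{1}{4640}} = \sqrt{\frac{21613119}{4640}} = \frac{\sqrt{6267804510}}{1160}$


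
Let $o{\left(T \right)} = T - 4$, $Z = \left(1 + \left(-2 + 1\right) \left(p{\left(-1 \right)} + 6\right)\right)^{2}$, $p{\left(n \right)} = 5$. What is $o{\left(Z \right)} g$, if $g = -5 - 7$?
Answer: $-1152$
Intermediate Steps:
$Z = 100$ ($Z = \left(1 + \left(-2 + 1\right) \left(5 + 6\right)\right)^{2} = \left(1 - 11\right)^{2} = \left(-10\right)^{2} = 100$)
$o{\left(T \right)} = -4 + T$
$g = -12$ ($g = -5 - 7 = -12$)
$o{\left(Z \right)} g = \left(-4 + 100\right) \left(-12\right) = 96 \left(-12\right) = -1152$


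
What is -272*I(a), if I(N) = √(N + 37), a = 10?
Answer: -272*√47 ≈ -1864.7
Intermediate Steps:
I(N) = √(37 + N)
-272*I(a) = -272*√(37 + 10) = -272*√47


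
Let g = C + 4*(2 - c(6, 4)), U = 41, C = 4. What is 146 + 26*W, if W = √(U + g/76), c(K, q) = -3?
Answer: 146 + 26*√14915/19 ≈ 313.12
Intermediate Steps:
g = 24 (g = 4 + 4*(2 - 1*(-3)) = 4 + 4*(2 + 3) = 4 + 4*5 = 4 + 20 = 24)
W = √14915/19 (W = √(41 + 24/76) = √(41 + 24*(1/76)) = √(41 + 6/19) = √(785/19) = √14915/19 ≈ 6.4277)
146 + 26*W = 146 + 26*(√14915/19) = 146 + 26*√14915/19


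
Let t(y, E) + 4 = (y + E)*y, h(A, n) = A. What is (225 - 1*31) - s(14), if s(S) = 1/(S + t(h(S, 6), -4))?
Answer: 29099/150 ≈ 193.99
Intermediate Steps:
t(y, E) = -4 + y*(E + y) (t(y, E) = -4 + (y + E)*y = -4 + (E + y)*y = -4 + y*(E + y))
s(S) = 1/(-4 + S² - 3*S) (s(S) = 1/(S + (-4 + S² - 4*S)) = 1/(-4 + S² - 3*S))
(225 - 1*31) - s(14) = (225 - 1*31) - 1/(-4 + 14² - 3*14) = (225 - 31) - 1/(-4 + 196 - 42) = 194 - 1/150 = 29099/150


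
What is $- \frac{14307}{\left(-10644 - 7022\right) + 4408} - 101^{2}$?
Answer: $- \frac{135230551}{13258} \approx -10200.0$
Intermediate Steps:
$- \frac{14307}{\left(-10644 - 7022\right) + 4408} - 101^{2} = - \frac{14307}{-17666 + 4408} - 10201 = - \frac{14307}{-13258} - 10201 = \left(-14307\right) \left(- \frac{1}{13258}\right) - 10201 = \frac{14307}{13258} - 10201 = - \frac{135230551}{13258}$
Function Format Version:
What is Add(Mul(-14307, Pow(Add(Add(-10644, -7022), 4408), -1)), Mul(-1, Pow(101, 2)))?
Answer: Rational(-135230551, 13258) ≈ -10200.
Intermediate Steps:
Add(Mul(-14307, Pow(Add(Add(-10644, -7022), 4408), -1)), Mul(-1, Pow(101, 2))) = Add(Mul(-14307, Pow(Add(-17666, 4408), -1)), Mul(-1, 10201)) = Add(Mul(-14307, Pow(-13258, -1)), -10201) = Add(Mul(-14307, Rational(-1, 13258)), -10201) = Add(Rational(14307, 13258), -10201) = Rational(-135230551, 13258)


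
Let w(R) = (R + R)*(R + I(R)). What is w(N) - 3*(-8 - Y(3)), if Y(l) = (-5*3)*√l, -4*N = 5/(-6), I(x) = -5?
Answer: 6337/288 - 45*√3 ≈ -55.939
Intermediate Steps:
N = 5/24 (N = -5/(4*(-6)) = -5*(-1)/(4*6) = -¼*(-⅚) = 5/24 ≈ 0.20833)
w(R) = 2*R*(-5 + R) (w(R) = (R + R)*(R - 5) = (2*R)*(-5 + R) = 2*R*(-5 + R))
Y(l) = -15*√l
w(N) - 3*(-8 - Y(3)) = 2*(5/24)*(-5 + 5/24) - 3*(-8 - (-15)*√3) = 2*(5/24)*(-115/24) - 3*(-8 + 15*√3) = -575/288 + (24 - 45*√3) = 6337/288 - 45*√3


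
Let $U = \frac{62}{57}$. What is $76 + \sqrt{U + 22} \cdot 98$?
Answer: $76 + \frac{196 \sqrt{18753}}{57} \approx 546.89$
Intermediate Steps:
$U = \frac{62}{57}$ ($U = 62 \cdot \frac{1}{57} = \frac{62}{57} \approx 1.0877$)
$76 + \sqrt{U + 22} \cdot 98 = 76 + \sqrt{\frac{62}{57} + 22} \cdot 98 = 76 + \sqrt{\frac{1316}{57}} \cdot 98 = 76 + \frac{2 \sqrt{18753}}{57} \cdot 98 = 76 + \frac{196 \sqrt{18753}}{57}$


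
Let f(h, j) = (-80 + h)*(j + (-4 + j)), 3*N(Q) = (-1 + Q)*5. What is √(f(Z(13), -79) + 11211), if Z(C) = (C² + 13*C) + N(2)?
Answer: 11*I*√255 ≈ 175.66*I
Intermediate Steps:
N(Q) = -5/3 + 5*Q/3 (N(Q) = ((-1 + Q)*5)/3 = (-5 + 5*Q)/3 = -5/3 + 5*Q/3)
Z(C) = 5/3 + C² + 13*C (Z(C) = (C² + 13*C) + (-5/3 + (5/3)*2) = (C² + 13*C) + (-5/3 + 10/3) = (C² + 13*C) + 5/3 = 5/3 + C² + 13*C)
f(h, j) = (-80 + h)*(-4 + 2*j)
√(f(Z(13), -79) + 11211) = √((320 - 160*(-79) - 4*(5/3 + 13² + 13*13) + 2*(5/3 + 13² + 13*13)*(-79)) + 11211) = √((320 + 12640 - 4*(5/3 + 169 + 169) + 2*(5/3 + 169 + 169)*(-79)) + 11211) = √((320 + 12640 - 4*1019/3 + 2*(1019/3)*(-79)) + 11211) = √((320 + 12640 - 4076/3 - 161002/3) + 11211) = √(-42066 + 11211) = √(-30855) = 11*I*√255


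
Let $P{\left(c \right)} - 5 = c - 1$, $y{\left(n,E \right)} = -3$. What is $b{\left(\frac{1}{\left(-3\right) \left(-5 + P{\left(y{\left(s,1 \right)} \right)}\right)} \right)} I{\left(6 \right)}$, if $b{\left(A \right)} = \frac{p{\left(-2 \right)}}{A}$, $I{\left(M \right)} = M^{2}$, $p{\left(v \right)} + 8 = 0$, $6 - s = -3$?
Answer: $-3456$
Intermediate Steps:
$s = 9$ ($s = 6 - -3 = 6 + 3 = 9$)
$p{\left(v \right)} = -8$ ($p{\left(v \right)} = -8 + 0 = -8$)
$P{\left(c \right)} = 4 + c$ ($P{\left(c \right)} = 5 + \left(c - 1\right) = 5 + \left(-1 + c\right) = 4 + c$)
$b{\left(A \right)} = - \frac{8}{A}$
$b{\left(\frac{1}{\left(-3\right) \left(-5 + P{\left(y{\left(s,1 \right)} \right)}\right)} \right)} I{\left(6 \right)} = - \frac{8}{\frac{1}{\left(-3\right) \left(-5 + \left(4 - 3\right)\right)}} 6^{2} = - \frac{8}{\frac{1}{\left(-3\right) \left(-5 + 1\right)}} 36 = - \frac{8}{\frac{1}{\left(-3\right) \left(-4\right)}} 36 = - \frac{8}{\frac{1}{12}} \cdot 36 = - 8 \frac{1}{\frac{1}{12}} \cdot 36 = \left(-8\right) 12 \cdot 36 = \left(-96\right) 36 = -3456$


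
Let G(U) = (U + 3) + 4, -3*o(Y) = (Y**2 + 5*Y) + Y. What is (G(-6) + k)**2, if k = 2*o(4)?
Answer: 5929/9 ≈ 658.78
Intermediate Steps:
o(Y) = -2*Y - Y**2/3 (o(Y) = -((Y**2 + 5*Y) + Y)/3 = -(Y**2 + 6*Y)/3 = -2*Y - Y**2/3)
k = -80/3 (k = 2*(-1/3*4*(6 + 4)) = 2*(-1/3*4*10) = 2*(-40/3) = -80/3 ≈ -26.667)
G(U) = 7 + U (G(U) = (3 + U) + 4 = 7 + U)
(G(-6) + k)**2 = ((7 - 6) - 80/3)**2 = (1 - 80/3)**2 = (-77/3)**2 = 5929/9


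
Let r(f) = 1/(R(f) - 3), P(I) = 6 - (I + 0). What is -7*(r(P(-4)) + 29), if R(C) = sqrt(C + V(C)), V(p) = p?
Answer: -2254/11 - 14*sqrt(5)/11 ≈ -207.75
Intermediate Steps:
R(C) = sqrt(2)*sqrt(C) (R(C) = sqrt(C + C) = sqrt(2*C) = sqrt(2)*sqrt(C))
P(I) = 6 - I
r(f) = 1/(-3 + sqrt(2)*sqrt(f)) (r(f) = 1/(sqrt(2)*sqrt(f) - 3) = 1/(-3 + sqrt(2)*sqrt(f)))
-7*(r(P(-4)) + 29) = -7*(1/(-3 + sqrt(2)*sqrt(6 - 1*(-4))) + 29) = -7*(1/(-3 + sqrt(2)*sqrt(6 + 4)) + 29) = -7*(1/(-3 + sqrt(2)*sqrt(10)) + 29) = -7*(1/(-3 + 2*sqrt(5)) + 29) = -7*(29 + 1/(-3 + 2*sqrt(5))) = -203 - 7/(-3 + 2*sqrt(5))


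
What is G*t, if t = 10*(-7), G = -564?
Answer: 39480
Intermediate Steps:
t = -70
G*t = -564*(-70) = 39480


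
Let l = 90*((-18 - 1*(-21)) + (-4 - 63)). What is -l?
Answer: 5760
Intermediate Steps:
l = -5760 (l = 90*((-18 + 21) - 67) = 90*(3 - 67) = 90*(-64) = -5760)
-l = -1*(-5760) = 5760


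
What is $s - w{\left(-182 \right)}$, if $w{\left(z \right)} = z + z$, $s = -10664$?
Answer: $-10300$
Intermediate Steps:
$w{\left(z \right)} = 2 z$
$s - w{\left(-182 \right)} = -10664 - 2 \left(-182\right) = -10664 - -364 = -10664 + 364 = -10300$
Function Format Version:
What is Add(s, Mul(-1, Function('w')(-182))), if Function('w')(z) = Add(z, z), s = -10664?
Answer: -10300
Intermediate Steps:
Function('w')(z) = Mul(2, z)
Add(s, Mul(-1, Function('w')(-182))) = Add(-10664, Mul(-1, Mul(2, -182))) = Add(-10664, Mul(-1, -364)) = Add(-10664, 364) = -10300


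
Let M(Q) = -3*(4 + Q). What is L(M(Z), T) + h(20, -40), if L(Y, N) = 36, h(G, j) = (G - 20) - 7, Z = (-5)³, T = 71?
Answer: 29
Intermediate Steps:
Z = -125
h(G, j) = -27 + G (h(G, j) = (-20 + G) - 7 = -27 + G)
M(Q) = -12 - 3*Q
L(M(Z), T) + h(20, -40) = 36 + (-27 + 20) = 36 - 7 = 29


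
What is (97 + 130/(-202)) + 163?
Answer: 26195/101 ≈ 259.36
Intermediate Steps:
(97 + 130/(-202)) + 163 = (97 + 130*(-1/202)) + 163 = (97 - 65/101) + 163 = 9732/101 + 163 = 26195/101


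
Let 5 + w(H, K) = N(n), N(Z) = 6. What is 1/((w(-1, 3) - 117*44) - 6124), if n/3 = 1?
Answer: -1/11271 ≈ -8.8723e-5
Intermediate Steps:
n = 3 (n = 3*1 = 3)
w(H, K) = 1 (w(H, K) = -5 + 6 = 1)
1/((w(-1, 3) - 117*44) - 6124) = 1/((1 - 117*44) - 6124) = 1/((1 - 5148) - 6124) = 1/(-5147 - 6124) = 1/(-11271) = -1/11271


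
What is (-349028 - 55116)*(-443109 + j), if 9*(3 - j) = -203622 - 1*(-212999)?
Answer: 1615497339664/9 ≈ 1.7950e+11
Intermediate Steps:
j = -9350/9 (j = 3 - (-203622 - 1*(-212999))/9 = 3 - (-203622 + 212999)/9 = 3 - 1/9*9377 = 3 - 9377/9 = -9350/9 ≈ -1038.9)
(-349028 - 55116)*(-443109 + j) = (-349028 - 55116)*(-443109 - 9350/9) = -404144*(-3997331/9) = 1615497339664/9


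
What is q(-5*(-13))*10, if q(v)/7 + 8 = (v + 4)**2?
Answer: 332710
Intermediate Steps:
q(v) = -56 + 7*(4 + v)**2 (q(v) = -56 + 7*(v + 4)**2 = -56 + 7*(4 + v)**2)
q(-5*(-13))*10 = (-56 + 7*(4 - 5*(-13))**2)*10 = (-56 + 7*(4 + 65)**2)*10 = (-56 + 7*69**2)*10 = (-56 + 7*4761)*10 = (-56 + 33327)*10 = 33271*10 = 332710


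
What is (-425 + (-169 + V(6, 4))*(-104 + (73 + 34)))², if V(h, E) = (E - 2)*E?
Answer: 824464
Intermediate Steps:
V(h, E) = E*(-2 + E) (V(h, E) = (-2 + E)*E = E*(-2 + E))
(-425 + (-169 + V(6, 4))*(-104 + (73 + 34)))² = (-425 + (-169 + 4*(-2 + 4))*(-104 + (73 + 34)))² = (-425 + (-169 + 4*2)*(-104 + 107))² = (-425 + (-169 + 8)*3)² = (-425 - 161*3)² = (-425 - 483)² = (-908)² = 824464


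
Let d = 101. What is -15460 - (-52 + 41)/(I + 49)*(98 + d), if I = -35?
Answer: -214251/14 ≈ -15304.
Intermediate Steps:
-15460 - (-52 + 41)/(I + 49)*(98 + d) = -15460 - (-52 + 41)/(-35 + 49)*(98 + 101) = -15460 - (-11/14)*199 = -15460 - (-11*1/14)*199 = -15460 - (-11)*199/14 = -15460 - 1*(-2189/14) = -15460 + 2189/14 = -214251/14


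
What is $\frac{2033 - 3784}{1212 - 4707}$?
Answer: $\frac{1751}{3495} \approx 0.501$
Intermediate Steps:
$\frac{2033 - 3784}{1212 - 4707} = - \frac{1751}{-3495} = \left(-1751\right) \left(- \frac{1}{3495}\right) = \frac{1751}{3495}$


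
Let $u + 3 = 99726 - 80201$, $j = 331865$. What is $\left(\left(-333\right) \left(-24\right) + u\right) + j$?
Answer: $359379$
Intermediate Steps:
$u = 19522$ ($u = -3 + \left(99726 - 80201\right) = -3 + 19525 = 19522$)
$\left(\left(-333\right) \left(-24\right) + u\right) + j = \left(\left(-333\right) \left(-24\right) + 19522\right) + 331865 = \left(7992 + 19522\right) + 331865 = 27514 + 331865 = 359379$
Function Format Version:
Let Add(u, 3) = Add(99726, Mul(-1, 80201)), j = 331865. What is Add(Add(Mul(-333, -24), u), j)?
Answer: 359379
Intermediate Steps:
u = 19522 (u = Add(-3, Add(99726, Mul(-1, 80201))) = Add(-3, Add(99726, -80201)) = Add(-3, 19525) = 19522)
Add(Add(Mul(-333, -24), u), j) = Add(Add(Mul(-333, -24), 19522), 331865) = Add(Add(7992, 19522), 331865) = Add(27514, 331865) = 359379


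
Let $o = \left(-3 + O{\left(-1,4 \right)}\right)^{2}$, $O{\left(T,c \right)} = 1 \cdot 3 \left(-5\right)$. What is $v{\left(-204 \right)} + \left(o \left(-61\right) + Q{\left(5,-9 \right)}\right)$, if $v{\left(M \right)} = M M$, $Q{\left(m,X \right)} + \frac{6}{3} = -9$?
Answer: $21841$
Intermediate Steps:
$Q{\left(m,X \right)} = -11$ ($Q{\left(m,X \right)} = -2 - 9 = -11$)
$O{\left(T,c \right)} = -15$ ($O{\left(T,c \right)} = 3 \left(-5\right) = -15$)
$v{\left(M \right)} = M^{2}$
$o = 324$ ($o = \left(-3 - 15\right)^{2} = \left(-18\right)^{2} = 324$)
$v{\left(-204 \right)} + \left(o \left(-61\right) + Q{\left(5,-9 \right)}\right) = \left(-204\right)^{2} + \left(324 \left(-61\right) - 11\right) = 41616 - 19775 = 21841$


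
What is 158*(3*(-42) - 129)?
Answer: -40290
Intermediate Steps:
158*(3*(-42) - 129) = 158*(-126 - 129) = 158*(-255) = -40290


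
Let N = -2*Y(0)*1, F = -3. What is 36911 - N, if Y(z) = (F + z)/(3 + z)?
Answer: 36909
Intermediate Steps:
Y(z) = (-3 + z)/(3 + z)
N = 2 (N = -2*(-3 + 0)/(3 + 0)*1 = -2*(-3)/3*1 = -2*(-1)*1 = 2*1 = 2)
36911 - N = 36911 - 1*2 = 36911 - 2 = 36909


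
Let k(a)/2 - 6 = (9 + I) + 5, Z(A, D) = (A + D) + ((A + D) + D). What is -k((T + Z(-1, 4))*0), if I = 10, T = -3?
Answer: -60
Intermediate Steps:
Z(A, D) = 2*A + 3*D (Z(A, D) = (A + D) + (A + 2*D) = 2*A + 3*D)
k(a) = 60 (k(a) = 12 + 2*((9 + 10) + 5) = 12 + 2*(19 + 5) = 12 + 2*24 = 12 + 48 = 60)
-k((T + Z(-1, 4))*0) = -1*60 = -60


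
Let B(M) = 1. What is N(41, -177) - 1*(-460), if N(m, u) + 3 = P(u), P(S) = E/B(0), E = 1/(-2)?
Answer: 913/2 ≈ 456.50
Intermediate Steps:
E = -½ ≈ -0.50000
P(S) = -½ (P(S) = -½/1 = -½*1 = -½)
N(m, u) = -7/2 (N(m, u) = -3 - ½ = -7/2)
N(41, -177) - 1*(-460) = -7/2 - 1*(-460) = -7/2 + 460 = 913/2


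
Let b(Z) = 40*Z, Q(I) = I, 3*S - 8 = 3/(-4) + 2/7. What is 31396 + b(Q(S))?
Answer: 661426/21 ≈ 31496.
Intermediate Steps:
S = 211/84 (S = 8/3 + (3/(-4) + 2/7)/3 = 8/3 + (3*(-¼) + 2*(⅐))/3 = 8/3 + (-¾ + 2/7)/3 = 8/3 + (⅓)*(-13/28) = 8/3 - 13/84 = 211/84 ≈ 2.5119)
31396 + b(Q(S)) = 31396 + 40*(211/84) = 31396 + 2110/21 = 661426/21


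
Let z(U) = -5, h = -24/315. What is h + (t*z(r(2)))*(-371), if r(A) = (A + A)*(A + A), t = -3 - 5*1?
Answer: -1558208/105 ≈ -14840.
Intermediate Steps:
h = -8/105 (h = -24*1/315 = -8/105 ≈ -0.076190)
t = -8 (t = -3 - 5 = -8)
r(A) = 4*A² (r(A) = (2*A)*(2*A) = 4*A²)
h + (t*z(r(2)))*(-371) = -8/105 - 8*(-5)*(-371) = -8/105 + 40*(-371) = -8/105 - 14840 = -1558208/105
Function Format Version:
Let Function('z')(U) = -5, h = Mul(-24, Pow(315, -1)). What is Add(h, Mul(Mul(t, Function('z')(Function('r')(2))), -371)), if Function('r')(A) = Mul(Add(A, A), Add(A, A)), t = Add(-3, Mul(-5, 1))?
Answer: Rational(-1558208, 105) ≈ -14840.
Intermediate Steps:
h = Rational(-8, 105) (h = Mul(-24, Rational(1, 315)) = Rational(-8, 105) ≈ -0.076190)
t = -8 (t = Add(-3, -5) = -8)
Function('r')(A) = Mul(4, Pow(A, 2)) (Function('r')(A) = Mul(Mul(2, A), Mul(2, A)) = Mul(4, Pow(A, 2)))
Add(h, Mul(Mul(t, Function('z')(Function('r')(2))), -371)) = Add(Rational(-8, 105), Mul(Mul(-8, -5), -371)) = Add(Rational(-8, 105), Mul(40, -371)) = Add(Rational(-8, 105), -14840) = Rational(-1558208, 105)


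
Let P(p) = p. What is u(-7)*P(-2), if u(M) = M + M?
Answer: 28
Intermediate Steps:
u(M) = 2*M
u(-7)*P(-2) = (2*(-7))*(-2) = -14*(-2) = 28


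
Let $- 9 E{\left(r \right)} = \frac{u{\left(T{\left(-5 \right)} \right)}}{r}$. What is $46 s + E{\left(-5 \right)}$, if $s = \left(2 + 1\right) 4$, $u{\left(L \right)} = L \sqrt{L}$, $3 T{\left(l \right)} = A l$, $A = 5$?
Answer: $552 - \frac{25 i \sqrt{3}}{81} \approx 552.0 - 0.53458 i$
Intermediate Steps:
$T{\left(l \right)} = \frac{5 l}{3}$
$u{\left(L \right)} = L^{\frac{3}{2}}$
$E{\left(r \right)} = \frac{125 i \sqrt{3}}{81 r}$ ($E{\left(r \right)} = - \frac{\left(\frac{5}{3} \left(-5\right)\right)^{\frac{3}{2}} \frac{1}{r}}{9} = - \frac{\left(- \frac{25}{3}\right)^{\frac{3}{2}} \frac{1}{r}}{9} = - \frac{- \frac{125 i \sqrt{3}}{9} \frac{1}{r}}{9} = - \frac{\left(- \frac{125}{9}\right) i \sqrt{3} \frac{1}{r}}{9} = \frac{125 i \sqrt{3}}{81 r}$)
$s = 12$ ($s = 3 \cdot 4 = 12$)
$46 s + E{\left(-5 \right)} = 46 \cdot 12 + \frac{125 i \sqrt{3}}{81 \left(-5\right)} = 552 + \frac{125}{81} i \sqrt{3} \left(- \frac{1}{5}\right) = 552 - \frac{25 i \sqrt{3}}{81}$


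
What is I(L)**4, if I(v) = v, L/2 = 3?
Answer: 1296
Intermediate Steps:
L = 6 (L = 2*3 = 6)
I(L)**4 = 6**4 = 1296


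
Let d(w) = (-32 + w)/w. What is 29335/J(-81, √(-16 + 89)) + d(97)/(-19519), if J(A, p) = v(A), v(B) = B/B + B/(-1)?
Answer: 55541211575/155254126 ≈ 357.74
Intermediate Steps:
v(B) = 1 - B (v(B) = 1 + B*(-1) = 1 - B)
J(A, p) = 1 - A
d(w) = (-32 + w)/w
29335/J(-81, √(-16 + 89)) + d(97)/(-19519) = 29335/(1 - 1*(-81)) + ((-32 + 97)/97)/(-19519) = 29335/(1 + 81) + ((1/97)*65)*(-1/19519) = 29335/82 + (65/97)*(-1/19519) = 29335*(1/82) - 65/1893343 = 29335/82 - 65/1893343 = 55541211575/155254126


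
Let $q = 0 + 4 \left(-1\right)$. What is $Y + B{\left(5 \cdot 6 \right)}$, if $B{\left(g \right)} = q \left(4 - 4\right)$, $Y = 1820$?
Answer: $1820$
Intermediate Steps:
$q = -4$ ($q = 0 - 4 = -4$)
$B{\left(g \right)} = 0$ ($B{\left(g \right)} = - 4 \left(4 - 4\right) = \left(-4\right) 0 = 0$)
$Y + B{\left(5 \cdot 6 \right)} = 1820 + 0 = 1820$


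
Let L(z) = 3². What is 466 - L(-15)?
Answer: 457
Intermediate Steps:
L(z) = 9
466 - L(-15) = 466 - 1*9 = 466 - 9 = 457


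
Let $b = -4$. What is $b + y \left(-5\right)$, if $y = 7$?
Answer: $-39$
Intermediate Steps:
$b + y \left(-5\right) = -4 + 7 \left(-5\right) = -4 - 35 = -39$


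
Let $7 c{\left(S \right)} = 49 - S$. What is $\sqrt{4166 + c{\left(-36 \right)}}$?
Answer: $\frac{\sqrt{204729}}{7} \approx 64.639$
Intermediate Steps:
$c{\left(S \right)} = 7 - \frac{S}{7}$ ($c{\left(S \right)} = \frac{49 - S}{7} = 7 - \frac{S}{7}$)
$\sqrt{4166 + c{\left(-36 \right)}} = \sqrt{4166 + \left(7 - - \frac{36}{7}\right)} = \sqrt{4166 + \left(7 + \frac{36}{7}\right)} = \sqrt{4166 + \frac{85}{7}} = \sqrt{\frac{29247}{7}} = \frac{\sqrt{204729}}{7}$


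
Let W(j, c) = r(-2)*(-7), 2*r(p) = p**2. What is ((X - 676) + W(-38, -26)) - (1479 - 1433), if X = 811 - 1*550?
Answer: -475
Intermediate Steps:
r(p) = p**2/2
W(j, c) = -14 (W(j, c) = ((1/2)*(-2)**2)*(-7) = ((1/2)*4)*(-7) = 2*(-7) = -14)
X = 261 (X = 811 - 550 = 261)
((X - 676) + W(-38, -26)) - (1479 - 1433) = ((261 - 676) - 14) - (1479 - 1433) = (-415 - 14) - 1*46 = -429 - 46 = -475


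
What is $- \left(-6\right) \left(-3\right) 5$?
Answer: $-90$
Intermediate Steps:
$- \left(-6\right) \left(-3\right) 5 = - 18 \cdot 5 = \left(-1\right) 90 = -90$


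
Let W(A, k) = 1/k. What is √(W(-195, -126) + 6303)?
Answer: √11118478/42 ≈ 79.391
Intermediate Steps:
√(W(-195, -126) + 6303) = √(1/(-126) + 6303) = √(-1/126 + 6303) = √(794177/126) = √11118478/42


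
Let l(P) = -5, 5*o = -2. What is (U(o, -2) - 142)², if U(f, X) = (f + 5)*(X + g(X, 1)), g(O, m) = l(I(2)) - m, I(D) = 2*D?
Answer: 799236/25 ≈ 31969.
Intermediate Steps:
o = -⅖ (o = (⅕)*(-2) = -⅖ ≈ -0.40000)
g(O, m) = -5 - m
U(f, X) = (-6 + X)*(5 + f) (U(f, X) = (f + 5)*(X + (-5 - 1*1)) = (5 + f)*(X + (-5 - 1)) = (5 + f)*(X - 6) = (5 + f)*(-6 + X) = (-6 + X)*(5 + f))
(U(o, -2) - 142)² = ((-30 - 6*(-⅖) + 5*(-2) - 2*(-⅖)) - 142)² = ((-30 + 12/5 - 10 + ⅘) - 142)² = (-184/5 - 142)² = (-894/5)² = 799236/25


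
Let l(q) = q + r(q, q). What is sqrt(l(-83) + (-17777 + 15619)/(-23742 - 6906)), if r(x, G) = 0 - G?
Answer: sqrt(4133649)/7662 ≈ 0.26535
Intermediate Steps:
r(x, G) = -G
l(q) = 0 (l(q) = q - q = 0)
sqrt(l(-83) + (-17777 + 15619)/(-23742 - 6906)) = sqrt(0 + (-17777 + 15619)/(-23742 - 6906)) = sqrt(0 - 2158/(-30648)) = sqrt(0 - 2158*(-1/30648)) = sqrt(0 + 1079/15324) = sqrt(1079/15324) = sqrt(4133649)/7662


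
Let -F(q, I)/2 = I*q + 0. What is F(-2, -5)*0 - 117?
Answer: -117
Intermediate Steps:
F(q, I) = -2*I*q (F(q, I) = -2*(I*q + 0) = -2*I*q)
F(-2, -5)*0 - 117 = -2*(-5)*(-2)*0 - 117 = -20*0 - 117 = 0 - 117 = -117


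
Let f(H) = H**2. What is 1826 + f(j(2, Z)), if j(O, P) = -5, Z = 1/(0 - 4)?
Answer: 1851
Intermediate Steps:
Z = -1/4 (Z = 1/(-4) = -1/4 ≈ -0.25000)
1826 + f(j(2, Z)) = 1826 + (-5)**2 = 1826 + 25 = 1851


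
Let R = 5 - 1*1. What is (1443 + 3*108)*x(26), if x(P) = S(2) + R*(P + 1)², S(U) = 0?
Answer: 5152572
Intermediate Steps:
R = 4 (R = 5 - 1 = 4)
x(P) = 4*(1 + P)² (x(P) = 0 + 4*(P + 1)² = 0 + 4*(1 + P)² = 4*(1 + P)²)
(1443 + 3*108)*x(26) = (1443 + 3*108)*(4*(1 + 26)²) = (1443 + 324)*(4*27²) = 1767*(4*729) = 1767*2916 = 5152572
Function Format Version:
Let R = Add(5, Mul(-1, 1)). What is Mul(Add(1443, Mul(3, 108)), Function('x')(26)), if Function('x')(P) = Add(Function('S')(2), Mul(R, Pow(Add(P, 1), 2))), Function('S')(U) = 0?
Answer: 5152572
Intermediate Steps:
R = 4 (R = Add(5, -1) = 4)
Function('x')(P) = Mul(4, Pow(Add(1, P), 2)) (Function('x')(P) = Add(0, Mul(4, Pow(Add(P, 1), 2))) = Add(0, Mul(4, Pow(Add(1, P), 2))) = Mul(4, Pow(Add(1, P), 2)))
Mul(Add(1443, Mul(3, 108)), Function('x')(26)) = Mul(Add(1443, Mul(3, 108)), Mul(4, Pow(Add(1, 26), 2))) = Mul(Add(1443, 324), Mul(4, Pow(27, 2))) = Mul(1767, Mul(4, 729)) = Mul(1767, 2916) = 5152572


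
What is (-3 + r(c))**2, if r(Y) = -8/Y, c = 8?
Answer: 16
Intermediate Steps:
(-3 + r(c))**2 = (-3 - 8/8)**2 = (-3 - 8*1/8)**2 = (-3 - 1)**2 = (-4)**2 = 16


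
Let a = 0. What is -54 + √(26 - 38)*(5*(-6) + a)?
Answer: -54 - 60*I*√3 ≈ -54.0 - 103.92*I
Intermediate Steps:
-54 + √(26 - 38)*(5*(-6) + a) = -54 + √(26 - 38)*(5*(-6) + 0) = -54 + √(-12)*(-30 + 0) = -54 + (2*I*√3)*(-30) = -54 - 60*I*√3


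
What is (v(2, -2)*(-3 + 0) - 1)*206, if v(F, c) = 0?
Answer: -206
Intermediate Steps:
(v(2, -2)*(-3 + 0) - 1)*206 = (0*(-3 + 0) - 1)*206 = (0*(-3) - 1)*206 = (0 - 1)*206 = -1*206 = -206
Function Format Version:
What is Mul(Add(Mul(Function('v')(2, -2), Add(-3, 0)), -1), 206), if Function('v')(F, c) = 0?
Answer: -206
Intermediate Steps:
Mul(Add(Mul(Function('v')(2, -2), Add(-3, 0)), -1), 206) = Mul(Add(Mul(0, Add(-3, 0)), -1), 206) = Mul(Add(Mul(0, -3), -1), 206) = Mul(Add(0, -1), 206) = Mul(-1, 206) = -206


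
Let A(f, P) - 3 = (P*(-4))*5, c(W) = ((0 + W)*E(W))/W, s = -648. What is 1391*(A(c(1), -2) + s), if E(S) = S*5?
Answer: -841555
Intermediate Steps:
E(S) = 5*S
c(W) = 5*W (c(W) = ((0 + W)*(5*W))/W = (W*(5*W))/W = (5*W**2)/W = 5*W)
A(f, P) = 3 - 20*P (A(f, P) = 3 + (P*(-4))*5 = 3 - 4*P*5 = 3 - 20*P)
1391*(A(c(1), -2) + s) = 1391*((3 - 20*(-2)) - 648) = 1391*((3 + 40) - 648) = 1391*(43 - 648) = 1391*(-605) = -841555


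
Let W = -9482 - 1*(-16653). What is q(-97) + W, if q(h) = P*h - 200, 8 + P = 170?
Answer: -8743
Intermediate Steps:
P = 162 (P = -8 + 170 = 162)
W = 7171 (W = -9482 + 16653 = 7171)
q(h) = -200 + 162*h (q(h) = 162*h - 200 = -200 + 162*h)
q(-97) + W = (-200 + 162*(-97)) + 7171 = (-200 - 15714) + 7171 = -15914 + 7171 = -8743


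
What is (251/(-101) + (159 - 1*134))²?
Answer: 5171076/10201 ≈ 506.92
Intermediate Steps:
(251/(-101) + (159 - 1*134))² = (251*(-1/101) + (159 - 134))² = (-251/101 + 25)² = (2274/101)² = 5171076/10201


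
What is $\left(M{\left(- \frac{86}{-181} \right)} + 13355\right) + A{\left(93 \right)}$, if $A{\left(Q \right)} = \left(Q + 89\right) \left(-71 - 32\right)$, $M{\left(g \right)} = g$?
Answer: $- \frac{975685}{181} \approx -5390.5$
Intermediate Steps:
$A{\left(Q \right)} = -9167 - 103 Q$ ($A{\left(Q \right)} = \left(89 + Q\right) \left(-103\right) = -9167 - 103 Q$)
$\left(M{\left(- \frac{86}{-181} \right)} + 13355\right) + A{\left(93 \right)} = \left(- \frac{86}{-181} + 13355\right) - 18746 = \left(\left(-86\right) \left(- \frac{1}{181}\right) + 13355\right) - 18746 = \left(\frac{86}{181} + 13355\right) - 18746 = \frac{2417341}{181} - 18746 = - \frac{975685}{181}$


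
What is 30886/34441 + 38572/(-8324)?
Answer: -267840797/71671721 ≈ -3.7370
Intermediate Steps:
30886/34441 + 38572/(-8324) = 30886*(1/34441) + 38572*(-1/8324) = 30886/34441 - 9643/2081 = -267840797/71671721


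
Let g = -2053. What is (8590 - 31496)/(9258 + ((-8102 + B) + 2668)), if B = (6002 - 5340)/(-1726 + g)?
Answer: -43280887/7225117 ≈ -5.9903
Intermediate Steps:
B = -662/3779 (B = (6002 - 5340)/(-1726 - 2053) = 662/(-3779) = 662*(-1/3779) = -662/3779 ≈ -0.17518)
(8590 - 31496)/(9258 + ((-8102 + B) + 2668)) = (8590 - 31496)/(9258 + ((-8102 - 662/3779) + 2668)) = -22906/(9258 + (-30618120/3779 + 2668)) = -22906/(9258 - 20535748/3779) = -22906/14450234/3779 = -22906*3779/14450234 = -43280887/7225117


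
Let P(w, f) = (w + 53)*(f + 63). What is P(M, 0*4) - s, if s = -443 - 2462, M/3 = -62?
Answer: -5474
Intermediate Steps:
M = -186 (M = 3*(-62) = -186)
P(w, f) = (53 + w)*(63 + f)
s = -2905
P(M, 0*4) - s = (3339 + 53*(0*4) + 63*(-186) + (0*4)*(-186)) - 1*(-2905) = (3339 + 53*0 - 11718 + 0*(-186)) + 2905 = (3339 + 0 - 11718 + 0) + 2905 = -8379 + 2905 = -5474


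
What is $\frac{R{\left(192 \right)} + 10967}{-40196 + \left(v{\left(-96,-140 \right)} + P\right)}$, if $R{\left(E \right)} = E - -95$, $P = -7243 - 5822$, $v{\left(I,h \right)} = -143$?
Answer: $- \frac{5627}{26702} \approx -0.21073$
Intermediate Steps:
$P = -13065$ ($P = -7243 - 5822 = -13065$)
$R{\left(E \right)} = 95 + E$ ($R{\left(E \right)} = E + 95 = 95 + E$)
$\frac{R{\left(192 \right)} + 10967}{-40196 + \left(v{\left(-96,-140 \right)} + P\right)} = \frac{\left(95 + 192\right) + 10967}{-40196 - 13208} = \frac{287 + 10967}{-40196 - 13208} = \frac{11254}{-53404} = 11254 \left(- \frac{1}{53404}\right) = - \frac{5627}{26702}$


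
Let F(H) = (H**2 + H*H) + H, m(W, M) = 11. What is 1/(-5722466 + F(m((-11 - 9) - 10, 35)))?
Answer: -1/5722213 ≈ -1.7476e-7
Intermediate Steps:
F(H) = H + 2*H**2 (F(H) = (H**2 + H**2) + H = 2*H**2 + H = H + 2*H**2)
1/(-5722466 + F(m((-11 - 9) - 10, 35))) = 1/(-5722466 + 11*(1 + 2*11)) = 1/(-5722466 + 11*(1 + 22)) = 1/(-5722466 + 11*23) = 1/(-5722466 + 253) = 1/(-5722213) = -1/5722213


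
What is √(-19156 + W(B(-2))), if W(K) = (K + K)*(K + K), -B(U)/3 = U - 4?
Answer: 2*I*√4465 ≈ 133.64*I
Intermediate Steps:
B(U) = 12 - 3*U (B(U) = -3*(U - 4) = -3*(-4 + U) = 12 - 3*U)
W(K) = 4*K² (W(K) = (2*K)*(2*K) = 4*K²)
√(-19156 + W(B(-2))) = √(-19156 + 4*(12 - 3*(-2))²) = √(-19156 + 4*(12 + 6)²) = √(-19156 + 4*18²) = √(-19156 + 4*324) = √(-19156 + 1296) = √(-17860) = 2*I*√4465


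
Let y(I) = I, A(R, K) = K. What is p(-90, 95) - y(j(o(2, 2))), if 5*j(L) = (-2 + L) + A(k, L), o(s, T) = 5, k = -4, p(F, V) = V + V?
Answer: 942/5 ≈ 188.40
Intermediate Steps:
p(F, V) = 2*V
j(L) = -2/5 + 2*L/5 (j(L) = ((-2 + L) + L)/5 = (-2 + 2*L)/5 = -2/5 + 2*L/5)
p(-90, 95) - y(j(o(2, 2))) = 2*95 - (-2/5 + (2/5)*5) = 190 - (-2/5 + 2) = 190 - 1*8/5 = 190 - 8/5 = 942/5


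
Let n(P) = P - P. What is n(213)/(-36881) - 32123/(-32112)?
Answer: 32123/32112 ≈ 1.0003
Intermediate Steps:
n(P) = 0
n(213)/(-36881) - 32123/(-32112) = 0/(-36881) - 32123/(-32112) = 0*(-1/36881) - 32123*(-1/32112) = 0 + 32123/32112 = 32123/32112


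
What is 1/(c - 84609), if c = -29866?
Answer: -1/114475 ≈ -8.7355e-6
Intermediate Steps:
1/(c - 84609) = 1/(-29866 - 84609) = 1/(-114475) = -1/114475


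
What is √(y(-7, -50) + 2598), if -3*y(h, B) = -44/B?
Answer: 2*√146121/15 ≈ 50.968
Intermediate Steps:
y(h, B) = 44/(3*B) (y(h, B) = -(-44)/(3*B) = 44/(3*B))
√(y(-7, -50) + 2598) = √((44/3)/(-50) + 2598) = √((44/3)*(-1/50) + 2598) = √(-22/75 + 2598) = √(194828/75) = 2*√146121/15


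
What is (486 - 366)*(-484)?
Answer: -58080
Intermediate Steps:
(486 - 366)*(-484) = 120*(-484) = -58080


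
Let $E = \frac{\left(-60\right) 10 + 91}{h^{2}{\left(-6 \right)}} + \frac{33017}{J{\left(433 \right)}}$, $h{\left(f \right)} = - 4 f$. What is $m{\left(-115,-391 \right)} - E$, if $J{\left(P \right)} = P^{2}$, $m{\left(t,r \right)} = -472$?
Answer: $- \frac{50896595299}{107993664} \approx -471.29$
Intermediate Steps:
$E = - \frac{76414109}{107993664}$ ($E = \frac{\left(-60\right) 10 + 91}{\left(\left(-4\right) \left(-6\right)\right)^{2}} + \frac{33017}{433^{2}} = \frac{-600 + 91}{24^{2}} + \frac{33017}{187489} = - \frac{509}{576} + 33017 \cdot \frac{1}{187489} = \left(-509\right) \frac{1}{576} + \frac{33017}{187489} = - \frac{509}{576} + \frac{33017}{187489} = - \frac{76414109}{107993664} \approx -0.70758$)
$m{\left(-115,-391 \right)} - E = -472 - - \frac{76414109}{107993664} = -472 + \frac{76414109}{107993664} = - \frac{50896595299}{107993664}$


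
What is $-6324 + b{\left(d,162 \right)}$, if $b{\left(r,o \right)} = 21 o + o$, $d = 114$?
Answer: $-2760$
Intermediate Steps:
$b{\left(r,o \right)} = 22 o$
$-6324 + b{\left(d,162 \right)} = -6324 + 22 \cdot 162 = -6324 + 3564 = -2760$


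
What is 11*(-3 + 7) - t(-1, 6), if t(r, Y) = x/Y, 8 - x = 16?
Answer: 136/3 ≈ 45.333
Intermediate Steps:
x = -8 (x = 8 - 1*16 = 8 - 16 = -8)
t(r, Y) = -8/Y
11*(-3 + 7) - t(-1, 6) = 11*(-3 + 7) - (-8)/6 = 11*4 - (-8)/6 = 44 - 1*(-4/3) = 44 + 4/3 = 136/3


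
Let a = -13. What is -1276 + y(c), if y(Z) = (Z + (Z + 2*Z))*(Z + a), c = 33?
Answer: 1364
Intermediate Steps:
y(Z) = 4*Z*(-13 + Z) (y(Z) = (Z + (Z + 2*Z))*(Z - 13) = (Z + 3*Z)*(-13 + Z) = (4*Z)*(-13 + Z) = 4*Z*(-13 + Z))
-1276 + y(c) = -1276 + 4*33*(-13 + 33) = -1276 + 4*33*20 = -1276 + 2640 = 1364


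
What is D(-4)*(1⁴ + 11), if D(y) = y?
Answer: -48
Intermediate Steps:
D(-4)*(1⁴ + 11) = -4*(1⁴ + 11) = -4*(1 + 11) = -4*12 = -48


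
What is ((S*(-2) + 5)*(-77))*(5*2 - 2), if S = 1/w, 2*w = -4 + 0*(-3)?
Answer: -3696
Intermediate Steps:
w = -2 (w = (-4 + 0*(-3))/2 = (-4 + 0)/2 = (½)*(-4) = -2)
S = -½ (S = 1/(-2) = -½ ≈ -0.50000)
((S*(-2) + 5)*(-77))*(5*2 - 2) = ((-½*(-2) + 5)*(-77))*(5*2 - 2) = ((1 + 5)*(-77))*(10 - 2) = (6*(-77))*8 = -462*8 = -3696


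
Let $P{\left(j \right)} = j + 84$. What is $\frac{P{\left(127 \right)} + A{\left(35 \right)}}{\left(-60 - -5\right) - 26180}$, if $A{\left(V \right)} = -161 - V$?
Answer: $- \frac{1}{1749} \approx -0.00057176$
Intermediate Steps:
$P{\left(j \right)} = 84 + j$
$\frac{P{\left(127 \right)} + A{\left(35 \right)}}{\left(-60 - -5\right) - 26180} = \frac{\left(84 + 127\right) - 196}{\left(-60 - -5\right) - 26180} = \frac{211 - 196}{\left(-60 + 5\right) - 26180} = \frac{211 - 196}{-55 - 26180} = \frac{15}{-26235} = 15 \left(- \frac{1}{26235}\right) = - \frac{1}{1749}$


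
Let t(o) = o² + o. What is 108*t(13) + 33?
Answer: 19689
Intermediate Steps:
t(o) = o + o²
108*t(13) + 33 = 108*(13*(1 + 13)) + 33 = 108*(13*14) + 33 = 108*182 + 33 = 19656 + 33 = 19689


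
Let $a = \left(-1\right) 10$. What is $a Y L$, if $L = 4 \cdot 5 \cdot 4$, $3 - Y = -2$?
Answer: $-4000$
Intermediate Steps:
$Y = 5$ ($Y = 3 - -2 = 3 + 2 = 5$)
$a = -10$
$L = 80$ ($L = 20 \cdot 4 = 80$)
$a Y L = \left(-10\right) 5 \cdot 80 = \left(-50\right) 80 = -4000$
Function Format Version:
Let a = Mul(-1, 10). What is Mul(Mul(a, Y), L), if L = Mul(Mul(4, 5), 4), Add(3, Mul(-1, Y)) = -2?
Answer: -4000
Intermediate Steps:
Y = 5 (Y = Add(3, Mul(-1, -2)) = Add(3, 2) = 5)
a = -10
L = 80 (L = Mul(20, 4) = 80)
Mul(Mul(a, Y), L) = Mul(Mul(-10, 5), 80) = Mul(-50, 80) = -4000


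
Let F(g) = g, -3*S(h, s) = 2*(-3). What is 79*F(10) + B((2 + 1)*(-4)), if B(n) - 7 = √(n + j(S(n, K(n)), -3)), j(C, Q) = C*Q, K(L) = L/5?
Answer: 797 + 3*I*√2 ≈ 797.0 + 4.2426*I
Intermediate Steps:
K(L) = L/5 (K(L) = L*(⅕) = L/5)
S(h, s) = 2 (S(h, s) = -2*(-3)/3 = -⅓*(-6) = 2)
B(n) = 7 + √(-6 + n) (B(n) = 7 + √(n + 2*(-3)) = 7 + √(n - 6) = 7 + √(-6 + n))
79*F(10) + B((2 + 1)*(-4)) = 79*10 + (7 + √(-6 + (2 + 1)*(-4))) = 790 + (7 + √(-6 + 3*(-4))) = 790 + (7 + √(-6 - 12)) = 790 + (7 + √(-18)) = 790 + (7 + 3*I*√2) = 797 + 3*I*√2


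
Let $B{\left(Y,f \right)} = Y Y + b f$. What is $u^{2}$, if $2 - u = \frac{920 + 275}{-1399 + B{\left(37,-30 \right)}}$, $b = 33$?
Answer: $\frac{418609}{41616} \approx 10.059$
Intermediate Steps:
$B{\left(Y,f \right)} = Y^{2} + 33 f$ ($B{\left(Y,f \right)} = Y Y + 33 f = Y^{2} + 33 f$)
$u = \frac{647}{204}$ ($u = 2 - \frac{920 + 275}{-1399 + \left(37^{2} + 33 \left(-30\right)\right)} = 2 - \frac{1195}{-1399 + \left(1369 - 990\right)} = 2 - \frac{1195}{-1399 + 379} = 2 - \frac{1195}{-1020} = 2 - 1195 \left(- \frac{1}{1020}\right) = 2 - - \frac{239}{204} = 2 + \frac{239}{204} = \frac{647}{204} \approx 3.1716$)
$u^{2} = \left(\frac{647}{204}\right)^{2} = \frac{418609}{41616}$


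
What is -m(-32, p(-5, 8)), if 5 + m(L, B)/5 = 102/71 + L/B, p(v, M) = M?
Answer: 2685/71 ≈ 37.817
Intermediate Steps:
m(L, B) = -1265/71 + 5*L/B (m(L, B) = -25 + 5*(102/71 + L/B) = -25 + (510/71 + 5*L/B) = -1265/71 + 5*L/B)
-m(-32, p(-5, 8)) = -(-1265/71 + 5*(-32)/8) = -(-1265/71 + 5*(-32)*(1/8)) = -(-1265/71 - 20) = -1*(-2685/71) = 2685/71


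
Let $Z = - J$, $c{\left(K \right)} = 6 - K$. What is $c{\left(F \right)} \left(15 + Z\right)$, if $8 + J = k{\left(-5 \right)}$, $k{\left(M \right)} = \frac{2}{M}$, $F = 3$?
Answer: $\frac{351}{5} \approx 70.2$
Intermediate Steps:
$J = - \frac{42}{5}$ ($J = -8 + \frac{2}{-5} = -8 + 2 \left(- \frac{1}{5}\right) = -8 - \frac{2}{5} = - \frac{42}{5} \approx -8.4$)
$Z = \frac{42}{5}$ ($Z = \left(-1\right) \left(- \frac{42}{5}\right) = \frac{42}{5} \approx 8.4$)
$c{\left(F \right)} \left(15 + Z\right) = \left(6 - 3\right) \left(15 + \frac{42}{5}\right) = \left(6 - 3\right) \frac{117}{5} = 3 \cdot \frac{117}{5} = \frac{351}{5}$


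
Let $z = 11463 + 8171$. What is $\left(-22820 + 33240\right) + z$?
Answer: $30054$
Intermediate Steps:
$z = 19634$
$\left(-22820 + 33240\right) + z = \left(-22820 + 33240\right) + 19634 = 10420 + 19634 = 30054$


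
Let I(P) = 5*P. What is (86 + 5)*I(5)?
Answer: 2275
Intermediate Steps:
(86 + 5)*I(5) = (86 + 5)*(5*5) = 91*25 = 2275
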